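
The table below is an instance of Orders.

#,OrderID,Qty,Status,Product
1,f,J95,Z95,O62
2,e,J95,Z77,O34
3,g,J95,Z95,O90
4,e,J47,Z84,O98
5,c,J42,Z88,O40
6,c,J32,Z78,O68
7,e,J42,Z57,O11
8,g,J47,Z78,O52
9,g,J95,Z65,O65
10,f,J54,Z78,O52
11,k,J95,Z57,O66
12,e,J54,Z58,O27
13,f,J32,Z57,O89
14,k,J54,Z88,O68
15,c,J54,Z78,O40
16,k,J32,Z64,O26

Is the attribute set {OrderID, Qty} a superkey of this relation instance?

No

Rows 3 and 9 have the same {OrderID, Qty} value (OrderID=g, Qty=J95) but are distinct tuples, so {OrderID, Qty} does not determine every attribute — not a superkey.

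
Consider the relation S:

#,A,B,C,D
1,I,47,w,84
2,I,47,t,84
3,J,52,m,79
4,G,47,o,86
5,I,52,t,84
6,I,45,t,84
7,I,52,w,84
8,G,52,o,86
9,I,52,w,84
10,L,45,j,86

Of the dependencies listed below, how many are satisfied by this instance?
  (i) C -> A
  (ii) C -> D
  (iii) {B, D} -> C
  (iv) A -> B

2

(i) C -> A: every LHS value maps to a single RHS value — holds.
(ii) C -> D: every LHS value maps to a single RHS value — holds.
(iii) {B, D} -> C: (B=47, D=84): rows 1, 2 → C takes values {w, t} — violation; (B=52, D=84): rows 5, 7, 9 → C takes values {t, w} — violation — fails.
(iv) A -> B: A=I: rows 1, 2, 5, 6, 7, 9 → B takes values {47, 52, 45} — violation; A=G: rows 4, 8 → B takes values {47, 52} — violation — fails.
2 of the 4 dependencies hold.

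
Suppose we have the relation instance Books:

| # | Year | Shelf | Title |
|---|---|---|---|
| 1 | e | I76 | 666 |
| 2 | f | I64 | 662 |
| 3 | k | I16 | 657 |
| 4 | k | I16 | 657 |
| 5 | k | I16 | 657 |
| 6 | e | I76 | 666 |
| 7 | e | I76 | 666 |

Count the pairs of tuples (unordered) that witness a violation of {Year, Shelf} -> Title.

(Year=e, Shelf=I76): all 3 rows agree on Title — 0 pairs.
(Year=k, Shelf=I16): all 3 rows agree on Title — 0 pairs.

0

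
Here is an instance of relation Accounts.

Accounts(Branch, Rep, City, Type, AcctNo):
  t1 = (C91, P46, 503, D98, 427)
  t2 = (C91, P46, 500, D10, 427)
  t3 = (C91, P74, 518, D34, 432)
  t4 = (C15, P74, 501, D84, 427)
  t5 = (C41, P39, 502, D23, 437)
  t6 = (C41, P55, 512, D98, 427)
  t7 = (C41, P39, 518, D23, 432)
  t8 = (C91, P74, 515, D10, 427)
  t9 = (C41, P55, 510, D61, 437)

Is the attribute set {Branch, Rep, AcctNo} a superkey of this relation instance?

No

Rows 1 and 2 have the same {Branch, Rep, AcctNo} value (Branch=C91, Rep=P46, AcctNo=427) but are distinct tuples, so {Branch, Rep, AcctNo} does not determine every attribute — not a superkey.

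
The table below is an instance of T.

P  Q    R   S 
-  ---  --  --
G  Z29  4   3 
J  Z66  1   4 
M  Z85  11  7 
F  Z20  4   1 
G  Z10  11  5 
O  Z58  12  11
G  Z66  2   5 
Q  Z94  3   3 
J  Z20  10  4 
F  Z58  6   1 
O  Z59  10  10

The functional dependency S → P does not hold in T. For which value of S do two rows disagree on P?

S=3: 2 rows → P takes values {G, Q} — violation
S=4: 2 rows → P = J, J ✓
S=7: 1 row → P = M ✓
S=1: 2 rows → P = F, F ✓
S=5: 2 rows → P = G, G ✓
S=11: 1 row → P = O ✓
S=10: 1 row → P = O ✓
The only S value with inconsistent P is S=3.

3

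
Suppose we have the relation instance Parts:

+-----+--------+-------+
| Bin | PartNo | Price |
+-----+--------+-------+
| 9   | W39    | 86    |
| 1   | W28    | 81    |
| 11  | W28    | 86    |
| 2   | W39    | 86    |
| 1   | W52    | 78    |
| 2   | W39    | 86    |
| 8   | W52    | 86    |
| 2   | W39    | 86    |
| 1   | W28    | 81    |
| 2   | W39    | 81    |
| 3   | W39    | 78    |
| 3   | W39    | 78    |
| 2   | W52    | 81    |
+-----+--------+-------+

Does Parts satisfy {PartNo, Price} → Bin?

No

(PartNo=W39, Price=86): 4 rows → Bin takes values {9, 2} — violation
(PartNo=W28, Price=81): 2 rows → Bin = 1, 1 ✓
(PartNo=W28, Price=86): 1 row → Bin = 11 ✓
(PartNo=W52, Price=78): 1 row → Bin = 1 ✓
(PartNo=W52, Price=86): 1 row → Bin = 8 ✓
(PartNo=W39, Price=81): 1 row → Bin = 2 ✓
(PartNo=W39, Price=78): 2 rows → Bin = 3, 3 ✓
(PartNo=W52, Price=81): 1 row → Bin = 2 ✓
Two rows agree on {PartNo, Price} but differ on Bin, so {PartNo, Price} → Bin does not hold.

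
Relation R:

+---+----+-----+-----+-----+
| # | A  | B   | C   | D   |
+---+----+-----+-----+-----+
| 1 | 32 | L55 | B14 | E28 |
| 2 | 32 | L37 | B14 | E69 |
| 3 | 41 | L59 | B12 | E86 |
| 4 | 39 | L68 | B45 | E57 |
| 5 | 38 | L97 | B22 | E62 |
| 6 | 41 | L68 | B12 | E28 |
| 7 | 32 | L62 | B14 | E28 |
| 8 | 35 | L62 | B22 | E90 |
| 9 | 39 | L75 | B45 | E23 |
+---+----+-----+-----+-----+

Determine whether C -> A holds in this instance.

No

C=B14: rows 1, 2, 7 → A = 32, 32, 32 ✓
C=B12: rows 3, 6 → A = 41, 41 ✓
C=B45: rows 4, 9 → A = 39, 39 ✓
C=B22: rows 5, 8 → A takes values {38, 35} — violation
Two rows agree on C but differ on A, so C -> A does not hold.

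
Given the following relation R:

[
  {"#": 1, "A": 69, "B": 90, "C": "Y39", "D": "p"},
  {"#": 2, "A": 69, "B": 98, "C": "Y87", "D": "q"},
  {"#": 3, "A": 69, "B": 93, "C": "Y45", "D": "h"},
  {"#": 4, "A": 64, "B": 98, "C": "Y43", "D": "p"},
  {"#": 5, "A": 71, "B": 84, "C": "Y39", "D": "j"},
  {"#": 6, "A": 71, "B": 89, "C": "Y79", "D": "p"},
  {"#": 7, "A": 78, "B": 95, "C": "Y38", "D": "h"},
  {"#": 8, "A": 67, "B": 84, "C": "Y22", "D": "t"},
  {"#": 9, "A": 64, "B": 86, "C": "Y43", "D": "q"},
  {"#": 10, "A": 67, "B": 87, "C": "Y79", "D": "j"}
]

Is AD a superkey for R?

Yes

All 10 rows have distinct AD values, so AD → (all attributes) holds and AD is a superkey.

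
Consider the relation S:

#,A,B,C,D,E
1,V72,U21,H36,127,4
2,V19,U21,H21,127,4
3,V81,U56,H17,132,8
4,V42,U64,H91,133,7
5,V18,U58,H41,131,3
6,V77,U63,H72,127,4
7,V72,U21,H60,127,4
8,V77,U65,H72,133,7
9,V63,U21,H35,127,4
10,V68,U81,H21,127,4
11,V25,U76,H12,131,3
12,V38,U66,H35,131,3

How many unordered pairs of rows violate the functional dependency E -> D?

0

E=4: all 6 rows agree on D — 0 pairs.
E=7: all 2 rows agree on D — 0 pairs.
E=3: all 3 rows agree on D — 0 pairs.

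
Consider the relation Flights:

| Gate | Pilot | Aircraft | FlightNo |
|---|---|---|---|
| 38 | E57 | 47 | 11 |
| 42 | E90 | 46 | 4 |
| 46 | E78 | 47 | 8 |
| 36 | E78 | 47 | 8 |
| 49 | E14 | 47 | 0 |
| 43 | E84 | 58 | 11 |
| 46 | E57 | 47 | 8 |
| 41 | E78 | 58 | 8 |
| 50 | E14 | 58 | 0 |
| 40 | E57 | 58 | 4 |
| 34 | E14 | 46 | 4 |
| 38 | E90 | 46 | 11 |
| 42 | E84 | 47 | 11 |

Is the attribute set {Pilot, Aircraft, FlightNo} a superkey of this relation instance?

No

Two distinct rows share (Pilot=E78, Aircraft=47, FlightNo=8), so {Pilot, Aircraft, FlightNo} does not determine every attribute — not a superkey.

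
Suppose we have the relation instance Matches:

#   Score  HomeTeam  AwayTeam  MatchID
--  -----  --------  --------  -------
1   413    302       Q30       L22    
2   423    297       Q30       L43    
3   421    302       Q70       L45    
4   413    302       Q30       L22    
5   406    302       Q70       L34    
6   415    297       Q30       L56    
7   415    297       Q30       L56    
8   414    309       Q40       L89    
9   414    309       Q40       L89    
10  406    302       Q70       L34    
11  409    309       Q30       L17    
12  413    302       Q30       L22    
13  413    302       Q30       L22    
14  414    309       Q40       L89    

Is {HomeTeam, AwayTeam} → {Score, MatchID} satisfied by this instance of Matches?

(HomeTeam=302, AwayTeam=Q30): rows 1, 4, 12, 13 → {Score,MatchID} = (413, L22), (413, L22), (413, L22), (413, L22) ✓
(HomeTeam=297, AwayTeam=Q30): rows 2, 6, 7 → {Score,MatchID} takes values {(423, L43), (415, L56)} — violation
(HomeTeam=302, AwayTeam=Q70): rows 3, 5, 10 → {Score,MatchID} takes values {(421, L45), (406, L34)} — violation
(HomeTeam=309, AwayTeam=Q40): rows 8, 9, 14 → {Score,MatchID} = (414, L89), (414, L89), (414, L89) ✓
(HomeTeam=309, AwayTeam=Q30): row 11 → {Score,MatchID} = (409, L17) ✓
Two rows agree on {HomeTeam, AwayTeam} but differ on {Score, MatchID}, so {HomeTeam, AwayTeam} → {Score, MatchID} does not hold.

No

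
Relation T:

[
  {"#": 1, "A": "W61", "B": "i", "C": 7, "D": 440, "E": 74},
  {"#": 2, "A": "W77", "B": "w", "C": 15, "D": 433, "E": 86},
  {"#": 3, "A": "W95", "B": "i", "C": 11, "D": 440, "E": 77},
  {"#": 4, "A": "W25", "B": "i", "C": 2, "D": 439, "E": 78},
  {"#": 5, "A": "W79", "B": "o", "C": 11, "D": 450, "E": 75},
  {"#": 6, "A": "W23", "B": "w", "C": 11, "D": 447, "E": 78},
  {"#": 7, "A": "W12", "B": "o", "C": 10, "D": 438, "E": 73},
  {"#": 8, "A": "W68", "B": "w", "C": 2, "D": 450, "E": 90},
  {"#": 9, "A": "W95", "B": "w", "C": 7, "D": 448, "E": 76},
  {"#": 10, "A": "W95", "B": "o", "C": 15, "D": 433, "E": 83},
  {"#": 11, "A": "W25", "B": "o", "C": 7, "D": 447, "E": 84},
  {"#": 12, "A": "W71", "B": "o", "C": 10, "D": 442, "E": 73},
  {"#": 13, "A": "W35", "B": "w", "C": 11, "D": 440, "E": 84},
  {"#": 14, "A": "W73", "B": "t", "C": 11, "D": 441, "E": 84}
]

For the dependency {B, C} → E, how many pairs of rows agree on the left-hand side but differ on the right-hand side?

1

(B=w, C=11): violating pairs (6,13) — 1 pair.
(B=o, C=10): all 2 rows agree on E — 0 pairs.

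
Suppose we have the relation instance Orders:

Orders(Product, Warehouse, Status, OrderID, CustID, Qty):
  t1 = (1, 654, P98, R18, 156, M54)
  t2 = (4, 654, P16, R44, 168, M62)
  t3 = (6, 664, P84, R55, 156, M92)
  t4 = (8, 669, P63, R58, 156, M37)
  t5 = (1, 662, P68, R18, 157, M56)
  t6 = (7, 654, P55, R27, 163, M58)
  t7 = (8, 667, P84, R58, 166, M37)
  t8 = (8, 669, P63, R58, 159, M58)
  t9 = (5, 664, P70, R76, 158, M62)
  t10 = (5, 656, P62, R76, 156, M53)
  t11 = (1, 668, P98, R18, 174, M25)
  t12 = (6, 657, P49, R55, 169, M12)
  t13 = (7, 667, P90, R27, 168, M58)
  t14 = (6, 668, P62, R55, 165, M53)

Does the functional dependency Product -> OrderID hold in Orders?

Yes

Product=1: rows 1, 5, 11 → OrderID = R18, R18, R18 ✓
Product=4: row 2 → OrderID = R44 ✓
Product=6: rows 3, 12, 14 → OrderID = R55, R55, R55 ✓
Product=8: rows 4, 7, 8 → OrderID = R58, R58, R58 ✓
Product=7: rows 6, 13 → OrderID = R27, R27 ✓
Product=5: rows 9, 10 → OrderID = R76, R76 ✓
Every Product value is associated with a single OrderID value, so Product -> OrderID holds.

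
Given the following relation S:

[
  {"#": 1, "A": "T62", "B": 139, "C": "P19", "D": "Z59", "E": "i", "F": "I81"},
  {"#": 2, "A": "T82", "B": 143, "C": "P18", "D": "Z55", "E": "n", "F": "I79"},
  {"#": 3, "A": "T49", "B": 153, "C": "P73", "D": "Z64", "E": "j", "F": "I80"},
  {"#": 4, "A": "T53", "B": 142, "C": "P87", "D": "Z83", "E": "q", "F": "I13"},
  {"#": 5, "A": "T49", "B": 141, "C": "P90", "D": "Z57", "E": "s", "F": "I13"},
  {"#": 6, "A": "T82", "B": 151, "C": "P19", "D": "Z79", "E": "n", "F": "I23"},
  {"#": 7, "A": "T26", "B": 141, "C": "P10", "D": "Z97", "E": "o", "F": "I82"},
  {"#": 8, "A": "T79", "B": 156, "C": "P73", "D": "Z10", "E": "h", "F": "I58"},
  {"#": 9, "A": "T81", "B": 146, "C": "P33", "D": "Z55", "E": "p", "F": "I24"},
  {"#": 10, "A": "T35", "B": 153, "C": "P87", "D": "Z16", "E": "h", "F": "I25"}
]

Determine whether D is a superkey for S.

Rows 2 and 9 have the same D value D=Z55 but are distinct tuples, so D does not determine every attribute — not a superkey.

No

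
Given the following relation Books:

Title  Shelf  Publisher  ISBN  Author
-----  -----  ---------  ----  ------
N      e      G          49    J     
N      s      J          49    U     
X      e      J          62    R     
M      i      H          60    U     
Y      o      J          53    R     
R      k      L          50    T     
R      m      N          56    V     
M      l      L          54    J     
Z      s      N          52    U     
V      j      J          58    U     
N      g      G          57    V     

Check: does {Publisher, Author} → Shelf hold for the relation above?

(Publisher=G, Author=J): 1 row → Shelf = e ✓
(Publisher=J, Author=U): 2 rows → Shelf takes values {s, j} — violation
(Publisher=J, Author=R): 2 rows → Shelf takes values {e, o} — violation
(Publisher=H, Author=U): 1 row → Shelf = i ✓
(Publisher=L, Author=T): 1 row → Shelf = k ✓
(Publisher=N, Author=V): 1 row → Shelf = m ✓
(Publisher=L, Author=J): 1 row → Shelf = l ✓
(Publisher=N, Author=U): 1 row → Shelf = s ✓
(Publisher=G, Author=V): 1 row → Shelf = g ✓
Two rows agree on {Publisher, Author} but differ on Shelf, so {Publisher, Author} → Shelf does not hold.

No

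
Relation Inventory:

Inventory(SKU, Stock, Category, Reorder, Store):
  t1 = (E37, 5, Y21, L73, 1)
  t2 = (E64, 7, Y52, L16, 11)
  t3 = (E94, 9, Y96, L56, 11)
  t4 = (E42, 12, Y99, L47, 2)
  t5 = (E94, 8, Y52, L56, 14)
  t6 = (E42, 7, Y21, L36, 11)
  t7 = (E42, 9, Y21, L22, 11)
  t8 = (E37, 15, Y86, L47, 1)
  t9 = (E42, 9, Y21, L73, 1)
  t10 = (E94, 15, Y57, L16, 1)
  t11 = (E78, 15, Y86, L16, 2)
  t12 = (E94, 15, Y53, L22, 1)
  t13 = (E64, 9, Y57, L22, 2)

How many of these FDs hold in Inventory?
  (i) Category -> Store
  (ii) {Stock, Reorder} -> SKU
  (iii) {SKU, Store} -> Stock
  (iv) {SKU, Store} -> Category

0

(i) Category -> Store: Category=Y21: rows 1, 6, 7, 9 → Store takes values {1, 11} — violation; Category=Y52: rows 2, 5 → Store takes values {11, 14} — violation; Category=Y86: rows 8, 11 → Store takes values {1, 2} — violation; Category=Y57: rows 10, 13 → Store takes values {1, 2} — violation — fails.
(ii) {Stock, Reorder} -> SKU: (Stock=9, Reorder=L22): rows 7, 13 → SKU takes values {E42, E64} — violation; (Stock=15, Reorder=L16): rows 10, 11 → SKU takes values {E94, E78} — violation — fails.
(iii) {SKU, Store} -> Stock: (SKU=E37, Store=1): rows 1, 8 → Stock takes values {5, 15} — violation; (SKU=E42, Store=11): rows 6, 7 → Stock takes values {7, 9} — violation — fails.
(iv) {SKU, Store} -> Category: (SKU=E37, Store=1): rows 1, 8 → Category takes values {Y21, Y86} — violation; (SKU=E94, Store=1): rows 10, 12 → Category takes values {Y57, Y53} — violation — fails.
None of the 4 dependencies hold.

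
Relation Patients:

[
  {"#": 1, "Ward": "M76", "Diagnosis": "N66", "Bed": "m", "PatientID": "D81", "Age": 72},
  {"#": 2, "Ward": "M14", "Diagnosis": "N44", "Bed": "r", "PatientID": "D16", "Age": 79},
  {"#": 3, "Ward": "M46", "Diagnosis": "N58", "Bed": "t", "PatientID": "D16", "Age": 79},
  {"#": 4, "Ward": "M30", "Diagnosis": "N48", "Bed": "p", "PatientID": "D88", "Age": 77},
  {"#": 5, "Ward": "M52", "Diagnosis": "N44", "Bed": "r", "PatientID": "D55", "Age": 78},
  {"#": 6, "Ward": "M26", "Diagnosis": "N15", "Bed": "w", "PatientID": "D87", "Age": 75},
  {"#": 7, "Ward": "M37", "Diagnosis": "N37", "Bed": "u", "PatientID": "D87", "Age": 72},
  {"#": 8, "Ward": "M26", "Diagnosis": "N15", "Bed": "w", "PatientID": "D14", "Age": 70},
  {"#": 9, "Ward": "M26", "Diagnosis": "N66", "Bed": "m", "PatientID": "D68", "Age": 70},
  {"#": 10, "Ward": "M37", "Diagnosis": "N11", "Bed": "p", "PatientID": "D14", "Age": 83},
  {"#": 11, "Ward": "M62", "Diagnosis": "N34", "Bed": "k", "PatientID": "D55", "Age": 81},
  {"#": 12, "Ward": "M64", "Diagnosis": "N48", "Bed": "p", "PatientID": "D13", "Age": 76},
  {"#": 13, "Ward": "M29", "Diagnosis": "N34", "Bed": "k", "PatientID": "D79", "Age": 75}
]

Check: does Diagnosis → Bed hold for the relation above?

Yes

Diagnosis=N66: rows 1, 9 → Bed = m, m ✓
Diagnosis=N44: rows 2, 5 → Bed = r, r ✓
Diagnosis=N58: row 3 → Bed = t ✓
Diagnosis=N48: rows 4, 12 → Bed = p, p ✓
Diagnosis=N15: rows 6, 8 → Bed = w, w ✓
Diagnosis=N37: row 7 → Bed = u ✓
Diagnosis=N11: row 10 → Bed = p ✓
Diagnosis=N34: rows 11, 13 → Bed = k, k ✓
Every Diagnosis value is associated with a single Bed value, so Diagnosis → Bed holds.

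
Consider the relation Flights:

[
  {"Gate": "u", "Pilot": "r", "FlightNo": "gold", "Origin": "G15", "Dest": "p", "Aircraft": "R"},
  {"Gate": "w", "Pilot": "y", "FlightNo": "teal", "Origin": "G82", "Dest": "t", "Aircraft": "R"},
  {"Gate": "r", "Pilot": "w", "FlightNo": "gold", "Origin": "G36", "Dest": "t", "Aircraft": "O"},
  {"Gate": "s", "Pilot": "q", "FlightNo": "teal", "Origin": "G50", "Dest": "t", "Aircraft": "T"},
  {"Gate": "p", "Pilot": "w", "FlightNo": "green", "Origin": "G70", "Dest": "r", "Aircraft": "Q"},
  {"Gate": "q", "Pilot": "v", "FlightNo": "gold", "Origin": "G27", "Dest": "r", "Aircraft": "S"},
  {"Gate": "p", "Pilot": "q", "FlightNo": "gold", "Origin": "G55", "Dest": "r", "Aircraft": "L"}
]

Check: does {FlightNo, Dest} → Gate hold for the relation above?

No

(FlightNo=gold, Dest=p): 1 row → Gate = u ✓
(FlightNo=teal, Dest=t): 2 rows → Gate takes values {w, s} — violation
(FlightNo=gold, Dest=t): 1 row → Gate = r ✓
(FlightNo=green, Dest=r): 1 row → Gate = p ✓
(FlightNo=gold, Dest=r): 2 rows → Gate takes values {q, p} — violation
Two rows agree on {FlightNo, Dest} but differ on Gate, so {FlightNo, Dest} → Gate does not hold.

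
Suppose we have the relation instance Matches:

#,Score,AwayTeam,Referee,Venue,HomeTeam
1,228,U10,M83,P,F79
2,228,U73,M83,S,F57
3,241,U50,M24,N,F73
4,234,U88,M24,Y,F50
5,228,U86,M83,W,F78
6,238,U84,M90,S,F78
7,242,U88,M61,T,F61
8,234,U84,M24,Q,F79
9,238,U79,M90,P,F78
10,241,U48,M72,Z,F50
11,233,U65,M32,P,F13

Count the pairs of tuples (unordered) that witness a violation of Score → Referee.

Score=228: all 3 rows agree on Referee — 0 pairs.
Score=241: violating pairs (3,10) — 1 pair.
Score=234: all 2 rows agree on Referee — 0 pairs.
Score=238: all 2 rows agree on Referee — 0 pairs.

1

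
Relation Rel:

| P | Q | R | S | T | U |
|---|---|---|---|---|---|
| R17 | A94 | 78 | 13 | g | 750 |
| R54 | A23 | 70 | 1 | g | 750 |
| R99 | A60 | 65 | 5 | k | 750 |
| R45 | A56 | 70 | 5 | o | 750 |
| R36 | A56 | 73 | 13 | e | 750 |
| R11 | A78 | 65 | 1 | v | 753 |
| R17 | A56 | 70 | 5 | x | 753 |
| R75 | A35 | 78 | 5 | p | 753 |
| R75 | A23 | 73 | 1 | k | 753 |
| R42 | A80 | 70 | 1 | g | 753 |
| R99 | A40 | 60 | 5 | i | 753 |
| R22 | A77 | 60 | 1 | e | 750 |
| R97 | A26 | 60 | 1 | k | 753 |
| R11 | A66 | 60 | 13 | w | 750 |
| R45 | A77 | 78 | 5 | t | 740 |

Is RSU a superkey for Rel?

All 15 rows have distinct RSU values, so RSU → (all attributes) holds and RSU is a superkey.

Yes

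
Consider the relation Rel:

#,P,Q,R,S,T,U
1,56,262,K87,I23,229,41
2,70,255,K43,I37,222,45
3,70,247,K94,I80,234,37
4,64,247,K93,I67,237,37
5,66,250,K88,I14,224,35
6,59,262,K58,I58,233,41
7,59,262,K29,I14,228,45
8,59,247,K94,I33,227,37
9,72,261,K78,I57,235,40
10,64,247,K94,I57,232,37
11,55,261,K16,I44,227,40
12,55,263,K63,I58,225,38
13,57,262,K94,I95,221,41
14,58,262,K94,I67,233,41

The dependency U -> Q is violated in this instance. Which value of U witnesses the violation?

U=41: rows 1, 6, 13, 14 → Q = 262, 262, 262, 262 ✓
U=45: rows 2, 7 → Q takes values {255, 262} — violation
U=37: rows 3, 4, 8, 10 → Q = 247, 247, 247, 247 ✓
U=35: row 5 → Q = 250 ✓
U=40: rows 9, 11 → Q = 261, 261 ✓
U=38: row 12 → Q = 263 ✓
The only U value with inconsistent Q is U=45.

45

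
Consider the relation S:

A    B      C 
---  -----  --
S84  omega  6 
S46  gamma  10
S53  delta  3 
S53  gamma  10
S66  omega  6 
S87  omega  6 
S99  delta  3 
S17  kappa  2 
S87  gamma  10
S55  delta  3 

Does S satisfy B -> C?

Yes

B=omega: 3 rows → C = 6, 6, 6 ✓
B=gamma: 3 rows → C = 10, 10, 10 ✓
B=delta: 3 rows → C = 3, 3, 3 ✓
B=kappa: 1 row → C = 2 ✓
Every B value is associated with a single C value, so B -> C holds.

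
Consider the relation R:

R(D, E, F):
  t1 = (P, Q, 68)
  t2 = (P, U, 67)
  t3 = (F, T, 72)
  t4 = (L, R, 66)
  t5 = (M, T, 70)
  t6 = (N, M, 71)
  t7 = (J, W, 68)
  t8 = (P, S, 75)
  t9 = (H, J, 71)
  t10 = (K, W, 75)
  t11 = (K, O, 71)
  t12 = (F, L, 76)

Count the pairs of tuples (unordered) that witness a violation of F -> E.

F=68: violating pairs (1,7) — 1 pair.
F=71: violating pairs (6,9), (6,11), (9,11) — 3 pairs.
F=75: violating pairs (8,10) — 1 pair.

5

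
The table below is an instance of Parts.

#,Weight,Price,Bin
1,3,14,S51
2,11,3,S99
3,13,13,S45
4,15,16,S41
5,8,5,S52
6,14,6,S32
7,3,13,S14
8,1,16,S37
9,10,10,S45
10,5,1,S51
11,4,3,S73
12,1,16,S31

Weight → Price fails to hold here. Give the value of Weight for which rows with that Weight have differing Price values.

3

Weight=3: rows 1, 7 → Price takes values {14, 13} — violation
Weight=11: row 2 → Price = 3 ✓
Weight=13: row 3 → Price = 13 ✓
Weight=15: row 4 → Price = 16 ✓
Weight=8: row 5 → Price = 5 ✓
Weight=14: row 6 → Price = 6 ✓
Weight=1: rows 8, 12 → Price = 16, 16 ✓
Weight=10: row 9 → Price = 10 ✓
Weight=5: row 10 → Price = 1 ✓
Weight=4: row 11 → Price = 3 ✓
The only Weight value with inconsistent Price is Weight=3.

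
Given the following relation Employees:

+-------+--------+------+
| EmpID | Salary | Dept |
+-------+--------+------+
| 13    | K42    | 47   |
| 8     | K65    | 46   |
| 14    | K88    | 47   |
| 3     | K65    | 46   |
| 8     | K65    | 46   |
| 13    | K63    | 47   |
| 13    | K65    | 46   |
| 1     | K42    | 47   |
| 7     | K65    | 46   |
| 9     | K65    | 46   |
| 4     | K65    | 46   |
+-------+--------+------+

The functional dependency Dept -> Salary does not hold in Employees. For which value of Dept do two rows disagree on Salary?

47

Dept=47: 4 rows → Salary takes values {K42, K88, K63} — violation
Dept=46: 7 rows → Salary = K65, K65, K65, K65, K65, K65, K65 ✓
The only Dept value with inconsistent Salary is Dept=47.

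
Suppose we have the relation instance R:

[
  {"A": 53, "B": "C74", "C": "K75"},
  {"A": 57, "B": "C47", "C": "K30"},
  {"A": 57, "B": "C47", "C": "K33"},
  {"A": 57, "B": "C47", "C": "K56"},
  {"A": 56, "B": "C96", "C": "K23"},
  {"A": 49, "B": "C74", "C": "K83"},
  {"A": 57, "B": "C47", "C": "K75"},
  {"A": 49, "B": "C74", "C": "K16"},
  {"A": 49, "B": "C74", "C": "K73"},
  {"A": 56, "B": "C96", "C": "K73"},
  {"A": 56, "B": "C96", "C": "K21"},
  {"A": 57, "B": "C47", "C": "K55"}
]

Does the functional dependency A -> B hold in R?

Yes

A=53: 1 row → B = C74 ✓
A=57: 5 rows → B = C47, C47, C47, C47, C47 ✓
A=56: 3 rows → B = C96, C96, C96 ✓
A=49: 3 rows → B = C74, C74, C74 ✓
Every A value is associated with a single B value, so A -> B holds.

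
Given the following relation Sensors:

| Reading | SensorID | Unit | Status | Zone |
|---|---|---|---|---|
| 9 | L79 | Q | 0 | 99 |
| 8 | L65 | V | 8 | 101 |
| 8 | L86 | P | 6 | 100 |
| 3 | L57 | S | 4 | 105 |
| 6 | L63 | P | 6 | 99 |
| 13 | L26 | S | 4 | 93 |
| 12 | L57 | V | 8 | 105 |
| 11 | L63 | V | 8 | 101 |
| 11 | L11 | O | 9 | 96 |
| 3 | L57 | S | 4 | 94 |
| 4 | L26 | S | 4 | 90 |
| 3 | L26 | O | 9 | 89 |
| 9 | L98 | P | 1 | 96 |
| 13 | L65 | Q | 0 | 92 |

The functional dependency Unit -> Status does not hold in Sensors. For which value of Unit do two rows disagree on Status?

Unit=Q: 2 rows → Status = 0, 0 ✓
Unit=V: 3 rows → Status = 8, 8, 8 ✓
Unit=P: 3 rows → Status takes values {6, 1} — violation
Unit=S: 4 rows → Status = 4, 4, 4, 4 ✓
Unit=O: 2 rows → Status = 9, 9 ✓
The only Unit value with inconsistent Status is Unit=P.

P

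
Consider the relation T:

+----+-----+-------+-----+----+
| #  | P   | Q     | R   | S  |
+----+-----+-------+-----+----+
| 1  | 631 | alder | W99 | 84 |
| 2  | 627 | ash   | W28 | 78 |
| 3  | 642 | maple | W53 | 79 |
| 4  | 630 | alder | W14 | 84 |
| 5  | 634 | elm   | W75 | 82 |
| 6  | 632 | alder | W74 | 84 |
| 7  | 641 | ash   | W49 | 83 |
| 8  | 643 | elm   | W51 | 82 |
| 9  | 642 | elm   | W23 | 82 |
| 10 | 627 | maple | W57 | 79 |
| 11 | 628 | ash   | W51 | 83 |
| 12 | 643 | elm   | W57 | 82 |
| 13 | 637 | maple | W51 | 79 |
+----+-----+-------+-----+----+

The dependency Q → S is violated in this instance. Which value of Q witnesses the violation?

Q=alder: rows 1, 4, 6 → S = 84, 84, 84 ✓
Q=ash: rows 2, 7, 11 → S takes values {78, 83} — violation
Q=maple: rows 3, 10, 13 → S = 79, 79, 79 ✓
Q=elm: rows 5, 8, 9, 12 → S = 82, 82, 82, 82 ✓
The only Q value with inconsistent S is Q=ash.

ash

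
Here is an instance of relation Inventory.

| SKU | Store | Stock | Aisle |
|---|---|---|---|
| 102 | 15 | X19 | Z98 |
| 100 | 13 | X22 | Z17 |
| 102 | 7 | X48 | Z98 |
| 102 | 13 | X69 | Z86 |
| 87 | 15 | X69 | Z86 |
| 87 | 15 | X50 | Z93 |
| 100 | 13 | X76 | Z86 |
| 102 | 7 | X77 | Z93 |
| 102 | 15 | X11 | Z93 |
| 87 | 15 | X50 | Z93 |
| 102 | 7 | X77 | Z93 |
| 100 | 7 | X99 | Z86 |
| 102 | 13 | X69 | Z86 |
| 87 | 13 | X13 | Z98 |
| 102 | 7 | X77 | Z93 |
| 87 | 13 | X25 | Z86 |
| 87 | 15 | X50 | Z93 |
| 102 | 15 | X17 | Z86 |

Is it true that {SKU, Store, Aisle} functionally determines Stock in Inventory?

(SKU=102, Store=15, Aisle=Z98): 1 row → Stock = X19 ✓
(SKU=100, Store=13, Aisle=Z17): 1 row → Stock = X22 ✓
(SKU=102, Store=7, Aisle=Z98): 1 row → Stock = X48 ✓
(SKU=102, Store=13, Aisle=Z86): 2 rows → Stock = X69, X69 ✓
(SKU=87, Store=15, Aisle=Z86): 1 row → Stock = X69 ✓
(SKU=87, Store=15, Aisle=Z93): 3 rows → Stock = X50, X50, X50 ✓
(SKU=100, Store=13, Aisle=Z86): 1 row → Stock = X76 ✓
(SKU=102, Store=7, Aisle=Z93): 3 rows → Stock = X77, X77, X77 ✓
(SKU=102, Store=15, Aisle=Z93): 1 row → Stock = X11 ✓
(SKU=100, Store=7, Aisle=Z86): 1 row → Stock = X99 ✓
(SKU=87, Store=13, Aisle=Z98): 1 row → Stock = X13 ✓
(SKU=87, Store=13, Aisle=Z86): 1 row → Stock = X25 ✓
(SKU=102, Store=15, Aisle=Z86): 1 row → Stock = X17 ✓
Every {SKU, Store, Aisle} value is associated with a single Stock value, so {SKU, Store, Aisle} -> Stock holds.

Yes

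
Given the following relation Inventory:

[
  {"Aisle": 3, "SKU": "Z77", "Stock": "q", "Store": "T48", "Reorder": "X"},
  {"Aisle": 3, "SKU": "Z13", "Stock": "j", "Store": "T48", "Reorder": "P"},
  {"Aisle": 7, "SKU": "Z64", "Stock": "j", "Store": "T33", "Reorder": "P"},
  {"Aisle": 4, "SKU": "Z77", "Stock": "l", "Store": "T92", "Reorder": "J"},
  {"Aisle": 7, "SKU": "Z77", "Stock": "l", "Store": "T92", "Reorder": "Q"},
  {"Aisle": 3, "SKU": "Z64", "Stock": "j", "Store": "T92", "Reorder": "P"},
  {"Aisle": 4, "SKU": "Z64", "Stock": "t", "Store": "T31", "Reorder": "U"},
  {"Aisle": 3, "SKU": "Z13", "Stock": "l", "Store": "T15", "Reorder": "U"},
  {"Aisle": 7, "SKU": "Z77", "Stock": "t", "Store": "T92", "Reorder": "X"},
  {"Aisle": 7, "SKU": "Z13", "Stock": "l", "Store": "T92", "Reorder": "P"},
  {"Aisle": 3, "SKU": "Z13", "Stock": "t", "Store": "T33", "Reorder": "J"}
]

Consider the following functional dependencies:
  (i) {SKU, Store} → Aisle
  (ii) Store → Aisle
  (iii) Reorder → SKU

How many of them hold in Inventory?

(i) {SKU, Store} → Aisle: (SKU=Z77, Store=T92): 3 rows → Aisle takes values {4, 7} — violation — fails.
(ii) Store → Aisle: Store=T33: 2 rows → Aisle takes values {7, 3} — violation; Store=T92: 5 rows → Aisle takes values {4, 7, 3} — violation — fails.
(iii) Reorder → SKU: Reorder=P: 4 rows → SKU takes values {Z13, Z64} — violation; Reorder=J: 2 rows → SKU takes values {Z77, Z13} — violation; Reorder=U: 2 rows → SKU takes values {Z64, Z13} — violation — fails.
None of the 3 dependencies hold.

0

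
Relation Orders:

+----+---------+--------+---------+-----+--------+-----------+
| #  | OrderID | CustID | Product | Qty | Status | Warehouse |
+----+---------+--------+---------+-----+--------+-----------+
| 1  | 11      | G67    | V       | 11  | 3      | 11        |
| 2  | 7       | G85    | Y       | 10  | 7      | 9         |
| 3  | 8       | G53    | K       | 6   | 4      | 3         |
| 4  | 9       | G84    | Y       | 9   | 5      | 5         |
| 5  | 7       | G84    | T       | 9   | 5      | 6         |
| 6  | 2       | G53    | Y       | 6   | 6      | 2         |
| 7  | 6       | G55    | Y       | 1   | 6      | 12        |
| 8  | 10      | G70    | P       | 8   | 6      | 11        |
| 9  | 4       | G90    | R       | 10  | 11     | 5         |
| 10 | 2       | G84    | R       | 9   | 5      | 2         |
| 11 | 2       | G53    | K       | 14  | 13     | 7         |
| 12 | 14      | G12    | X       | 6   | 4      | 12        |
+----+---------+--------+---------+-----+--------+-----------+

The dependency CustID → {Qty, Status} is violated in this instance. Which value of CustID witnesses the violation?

CustID=G67: row 1 → {Qty,Status} = (11, 3) ✓
CustID=G85: row 2 → {Qty,Status} = (10, 7) ✓
CustID=G53: rows 3, 6, 11 → {Qty,Status} takes values {(6, 4), (6, 6), (14, 13)} — violation
CustID=G84: rows 4, 5, 10 → {Qty,Status} = (9, 5), (9, 5), (9, 5) ✓
CustID=G55: row 7 → {Qty,Status} = (1, 6) ✓
CustID=G70: row 8 → {Qty,Status} = (8, 6) ✓
CustID=G90: row 9 → {Qty,Status} = (10, 11) ✓
CustID=G12: row 12 → {Qty,Status} = (6, 4) ✓
The only CustID value with inconsistent RHS is CustID=G53.

G53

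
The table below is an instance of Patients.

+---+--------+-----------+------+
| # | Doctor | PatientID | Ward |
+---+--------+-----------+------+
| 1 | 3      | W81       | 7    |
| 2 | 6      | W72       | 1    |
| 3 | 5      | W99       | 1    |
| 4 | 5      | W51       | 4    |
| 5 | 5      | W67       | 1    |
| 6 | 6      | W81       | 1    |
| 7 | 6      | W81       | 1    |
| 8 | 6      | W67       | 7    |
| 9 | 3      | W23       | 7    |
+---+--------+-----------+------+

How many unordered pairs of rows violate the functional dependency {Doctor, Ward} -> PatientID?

4

(Doctor=3, Ward=7): violating pairs (1,9) — 1 pair.
(Doctor=6, Ward=1): violating pairs (2,6), (2,7) — 2 pairs.
(Doctor=5, Ward=1): violating pairs (3,5) — 1 pair.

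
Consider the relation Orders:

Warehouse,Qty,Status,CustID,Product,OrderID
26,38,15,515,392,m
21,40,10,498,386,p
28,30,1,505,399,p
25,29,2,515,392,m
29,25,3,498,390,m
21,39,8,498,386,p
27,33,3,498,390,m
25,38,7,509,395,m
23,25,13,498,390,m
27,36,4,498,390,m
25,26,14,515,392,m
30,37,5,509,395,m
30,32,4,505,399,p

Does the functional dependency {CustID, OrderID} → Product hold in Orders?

Yes

(CustID=515, OrderID=m): 3 rows → Product = 392, 392, 392 ✓
(CustID=498, OrderID=p): 2 rows → Product = 386, 386 ✓
(CustID=505, OrderID=p): 2 rows → Product = 399, 399 ✓
(CustID=498, OrderID=m): 4 rows → Product = 390, 390, 390, 390 ✓
(CustID=509, OrderID=m): 2 rows → Product = 395, 395 ✓
Every {CustID, OrderID} value is associated with a single Product value, so {CustID, OrderID} → Product holds.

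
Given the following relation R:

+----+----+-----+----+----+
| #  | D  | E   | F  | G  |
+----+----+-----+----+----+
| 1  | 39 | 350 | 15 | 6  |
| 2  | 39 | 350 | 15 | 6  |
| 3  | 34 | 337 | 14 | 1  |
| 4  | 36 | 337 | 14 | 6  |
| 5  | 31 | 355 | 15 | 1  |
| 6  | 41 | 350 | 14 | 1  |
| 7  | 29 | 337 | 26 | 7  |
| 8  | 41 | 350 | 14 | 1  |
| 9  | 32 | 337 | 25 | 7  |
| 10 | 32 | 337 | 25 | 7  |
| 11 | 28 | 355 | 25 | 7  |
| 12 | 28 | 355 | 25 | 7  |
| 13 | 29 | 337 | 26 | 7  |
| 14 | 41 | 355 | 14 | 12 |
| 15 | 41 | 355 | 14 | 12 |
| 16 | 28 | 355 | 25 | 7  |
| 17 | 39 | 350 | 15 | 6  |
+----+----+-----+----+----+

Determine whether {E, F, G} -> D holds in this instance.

(E=350, F=15, G=6): rows 1, 2, 17 → D = 39, 39, 39 ✓
(E=337, F=14, G=1): row 3 → D = 34 ✓
(E=337, F=14, G=6): row 4 → D = 36 ✓
(E=355, F=15, G=1): row 5 → D = 31 ✓
(E=350, F=14, G=1): rows 6, 8 → D = 41, 41 ✓
(E=337, F=26, G=7): rows 7, 13 → D = 29, 29 ✓
(E=337, F=25, G=7): rows 9, 10 → D = 32, 32 ✓
(E=355, F=25, G=7): rows 11, 12, 16 → D = 28, 28, 28 ✓
(E=355, F=14, G=12): rows 14, 15 → D = 41, 41 ✓
Every {E, F, G} value is associated with a single D value, so {E, F, G} -> D holds.

Yes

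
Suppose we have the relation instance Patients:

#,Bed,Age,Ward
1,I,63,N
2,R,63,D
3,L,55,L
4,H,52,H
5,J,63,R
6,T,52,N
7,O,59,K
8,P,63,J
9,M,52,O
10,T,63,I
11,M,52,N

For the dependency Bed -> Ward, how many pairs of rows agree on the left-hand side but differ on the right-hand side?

Bed=T: violating pairs (6,10) — 1 pair.
Bed=M: violating pairs (9,11) — 1 pair.

2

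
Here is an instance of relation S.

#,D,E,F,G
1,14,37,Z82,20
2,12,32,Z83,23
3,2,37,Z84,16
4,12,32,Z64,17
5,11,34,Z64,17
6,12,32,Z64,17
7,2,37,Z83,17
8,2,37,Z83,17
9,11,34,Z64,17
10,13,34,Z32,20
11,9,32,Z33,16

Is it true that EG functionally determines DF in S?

(E=37, G=20): row 1 → {D,F} = (14, Z82) ✓
(E=32, G=23): row 2 → {D,F} = (12, Z83) ✓
(E=37, G=16): row 3 → {D,F} = (2, Z84) ✓
(E=32, G=17): rows 4, 6 → {D,F} = (12, Z64), (12, Z64) ✓
(E=34, G=17): rows 5, 9 → {D,F} = (11, Z64), (11, Z64) ✓
(E=37, G=17): rows 7, 8 → {D,F} = (2, Z83), (2, Z83) ✓
(E=34, G=20): row 10 → {D,F} = (13, Z32) ✓
(E=32, G=16): row 11 → {D,F} = (9, Z33) ✓
Every EG value is associated with a single DF value, so EG → DF holds.

Yes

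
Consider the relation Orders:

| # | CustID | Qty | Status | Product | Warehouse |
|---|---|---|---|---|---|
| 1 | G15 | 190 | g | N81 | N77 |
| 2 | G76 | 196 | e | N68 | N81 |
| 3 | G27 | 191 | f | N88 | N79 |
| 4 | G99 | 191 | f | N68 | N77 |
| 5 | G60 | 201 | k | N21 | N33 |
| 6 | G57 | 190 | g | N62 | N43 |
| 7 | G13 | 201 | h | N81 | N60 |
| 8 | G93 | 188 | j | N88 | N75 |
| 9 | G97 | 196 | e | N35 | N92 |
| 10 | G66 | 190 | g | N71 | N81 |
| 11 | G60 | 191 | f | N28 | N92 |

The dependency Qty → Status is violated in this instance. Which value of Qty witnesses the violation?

201

Qty=190: rows 1, 6, 10 → Status = g, g, g ✓
Qty=196: rows 2, 9 → Status = e, e ✓
Qty=191: rows 3, 4, 11 → Status = f, f, f ✓
Qty=201: rows 5, 7 → Status takes values {k, h} — violation
Qty=188: row 8 → Status = j ✓
The only Qty value with inconsistent Status is Qty=201.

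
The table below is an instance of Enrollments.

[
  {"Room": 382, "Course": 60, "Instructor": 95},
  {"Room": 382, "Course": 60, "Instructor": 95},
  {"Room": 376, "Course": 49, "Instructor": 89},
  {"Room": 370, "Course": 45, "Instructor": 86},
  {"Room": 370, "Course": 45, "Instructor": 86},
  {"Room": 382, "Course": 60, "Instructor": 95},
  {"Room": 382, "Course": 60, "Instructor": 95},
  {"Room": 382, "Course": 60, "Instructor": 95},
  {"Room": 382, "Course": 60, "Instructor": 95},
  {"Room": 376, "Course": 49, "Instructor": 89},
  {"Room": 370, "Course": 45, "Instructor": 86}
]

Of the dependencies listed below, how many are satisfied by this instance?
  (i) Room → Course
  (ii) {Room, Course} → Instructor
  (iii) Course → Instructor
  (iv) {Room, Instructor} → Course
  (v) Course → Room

5

(i) Room → Course: every LHS value maps to a single RHS value — holds.
(ii) {Room, Course} → Instructor: every LHS value maps to a single RHS value — holds.
(iii) Course → Instructor: every LHS value maps to a single RHS value — holds.
(iv) {Room, Instructor} → Course: every LHS value maps to a single RHS value — holds.
(v) Course → Room: every LHS value maps to a single RHS value — holds.
5 of the 5 dependencies hold.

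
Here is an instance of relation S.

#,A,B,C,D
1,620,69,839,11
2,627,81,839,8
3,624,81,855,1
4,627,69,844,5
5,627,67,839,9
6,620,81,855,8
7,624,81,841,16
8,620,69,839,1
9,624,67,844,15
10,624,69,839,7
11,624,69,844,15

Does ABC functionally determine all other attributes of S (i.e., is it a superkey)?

Rows 1 and 8 have the same ABC value (A=620, B=69, C=839) but are distinct tuples, so ABC does not determine every attribute — not a superkey.

No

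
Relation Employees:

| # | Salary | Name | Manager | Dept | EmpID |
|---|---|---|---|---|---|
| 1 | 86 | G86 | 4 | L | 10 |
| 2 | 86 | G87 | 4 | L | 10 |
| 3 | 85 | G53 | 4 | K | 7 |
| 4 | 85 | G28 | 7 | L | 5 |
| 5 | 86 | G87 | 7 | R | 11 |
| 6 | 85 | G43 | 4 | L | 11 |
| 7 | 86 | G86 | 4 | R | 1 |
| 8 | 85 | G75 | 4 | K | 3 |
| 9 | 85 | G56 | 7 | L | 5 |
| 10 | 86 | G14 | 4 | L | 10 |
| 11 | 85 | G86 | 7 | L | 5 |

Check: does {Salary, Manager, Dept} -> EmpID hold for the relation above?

(Salary=86, Manager=4, Dept=L): rows 1, 2, 10 → EmpID = 10, 10, 10 ✓
(Salary=85, Manager=4, Dept=K): rows 3, 8 → EmpID takes values {7, 3} — violation
(Salary=85, Manager=7, Dept=L): rows 4, 9, 11 → EmpID = 5, 5, 5 ✓
(Salary=86, Manager=7, Dept=R): row 5 → EmpID = 11 ✓
(Salary=85, Manager=4, Dept=L): row 6 → EmpID = 11 ✓
(Salary=86, Manager=4, Dept=R): row 7 → EmpID = 1 ✓
Two rows agree on {Salary, Manager, Dept} but differ on EmpID, so {Salary, Manager, Dept} -> EmpID does not hold.

No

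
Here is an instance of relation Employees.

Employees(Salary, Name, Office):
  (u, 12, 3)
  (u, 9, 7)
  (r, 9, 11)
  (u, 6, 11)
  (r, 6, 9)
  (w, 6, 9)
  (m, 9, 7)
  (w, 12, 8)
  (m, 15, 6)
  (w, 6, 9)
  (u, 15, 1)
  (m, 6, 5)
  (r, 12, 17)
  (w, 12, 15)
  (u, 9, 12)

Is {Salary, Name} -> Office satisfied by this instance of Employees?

No

(Salary=u, Name=12): 1 row → Office = 3 ✓
(Salary=u, Name=9): 2 rows → Office takes values {7, 12} — violation
(Salary=r, Name=9): 1 row → Office = 11 ✓
(Salary=u, Name=6): 1 row → Office = 11 ✓
(Salary=r, Name=6): 1 row → Office = 9 ✓
(Salary=w, Name=6): 2 rows → Office = 9, 9 ✓
(Salary=m, Name=9): 1 row → Office = 7 ✓
(Salary=w, Name=12): 2 rows → Office takes values {8, 15} — violation
(Salary=m, Name=15): 1 row → Office = 6 ✓
(Salary=u, Name=15): 1 row → Office = 1 ✓
(Salary=m, Name=6): 1 row → Office = 5 ✓
(Salary=r, Name=12): 1 row → Office = 17 ✓
Two rows agree on {Salary, Name} but differ on Office, so {Salary, Name} -> Office does not hold.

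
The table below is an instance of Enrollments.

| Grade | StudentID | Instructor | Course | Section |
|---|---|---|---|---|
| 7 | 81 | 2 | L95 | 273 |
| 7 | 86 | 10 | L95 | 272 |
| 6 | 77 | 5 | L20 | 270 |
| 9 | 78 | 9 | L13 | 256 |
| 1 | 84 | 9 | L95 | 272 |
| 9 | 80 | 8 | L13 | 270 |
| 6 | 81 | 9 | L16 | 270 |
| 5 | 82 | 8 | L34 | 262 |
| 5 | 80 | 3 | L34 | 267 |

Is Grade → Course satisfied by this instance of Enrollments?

No

Grade=7: 2 rows → Course = L95, L95 ✓
Grade=6: 2 rows → Course takes values {L20, L16} — violation
Grade=9: 2 rows → Course = L13, L13 ✓
Grade=1: 1 row → Course = L95 ✓
Grade=5: 2 rows → Course = L34, L34 ✓
Two rows agree on Grade but differ on Course, so Grade → Course does not hold.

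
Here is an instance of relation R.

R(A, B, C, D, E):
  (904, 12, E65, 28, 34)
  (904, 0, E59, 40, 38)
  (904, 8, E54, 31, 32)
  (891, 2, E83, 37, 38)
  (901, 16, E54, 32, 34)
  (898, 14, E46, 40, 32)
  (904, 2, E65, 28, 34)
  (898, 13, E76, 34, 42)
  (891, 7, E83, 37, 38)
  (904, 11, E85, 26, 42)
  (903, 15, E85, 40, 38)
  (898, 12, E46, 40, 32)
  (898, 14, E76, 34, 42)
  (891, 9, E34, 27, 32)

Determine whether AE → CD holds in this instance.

Yes

(A=904, E=34): 2 rows → {C,D} = (E65, 28), (E65, 28) ✓
(A=904, E=38): 1 row → {C,D} = (E59, 40) ✓
(A=904, E=32): 1 row → {C,D} = (E54, 31) ✓
(A=891, E=38): 2 rows → {C,D} = (E83, 37), (E83, 37) ✓
(A=901, E=34): 1 row → {C,D} = (E54, 32) ✓
(A=898, E=32): 2 rows → {C,D} = (E46, 40), (E46, 40) ✓
(A=898, E=42): 2 rows → {C,D} = (E76, 34), (E76, 34) ✓
(A=904, E=42): 1 row → {C,D} = (E85, 26) ✓
(A=903, E=38): 1 row → {C,D} = (E85, 40) ✓
(A=891, E=32): 1 row → {C,D} = (E34, 27) ✓
Every AE value is associated with a single CD value, so AE → CD holds.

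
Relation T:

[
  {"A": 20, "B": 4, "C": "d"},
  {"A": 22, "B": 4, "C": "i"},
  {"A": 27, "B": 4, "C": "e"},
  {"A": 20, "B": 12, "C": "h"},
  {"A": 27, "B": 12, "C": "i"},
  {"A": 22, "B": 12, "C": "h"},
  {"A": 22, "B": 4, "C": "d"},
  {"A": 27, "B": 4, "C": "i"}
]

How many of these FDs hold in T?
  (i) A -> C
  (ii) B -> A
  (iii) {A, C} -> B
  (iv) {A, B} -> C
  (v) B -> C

0

(i) A -> C: A=20: 2 rows → C takes values {d, h} — violation; A=22: 3 rows → C takes values {i, h, d} — violation; A=27: 3 rows → C takes values {e, i} — violation — fails.
(ii) B -> A: B=4: 5 rows → A takes values {20, 22, 27} — violation; B=12: 3 rows → A takes values {20, 27, 22} — violation — fails.
(iii) {A, C} -> B: (A=27, C=i): 2 rows → B takes values {12, 4} — violation — fails.
(iv) {A, B} -> C: (A=22, B=4): 2 rows → C takes values {i, d} — violation; (A=27, B=4): 2 rows → C takes values {e, i} — violation — fails.
(v) B -> C: B=4: 5 rows → C takes values {d, i, e} — violation; B=12: 3 rows → C takes values {h, i} — violation — fails.
None of the 5 dependencies hold.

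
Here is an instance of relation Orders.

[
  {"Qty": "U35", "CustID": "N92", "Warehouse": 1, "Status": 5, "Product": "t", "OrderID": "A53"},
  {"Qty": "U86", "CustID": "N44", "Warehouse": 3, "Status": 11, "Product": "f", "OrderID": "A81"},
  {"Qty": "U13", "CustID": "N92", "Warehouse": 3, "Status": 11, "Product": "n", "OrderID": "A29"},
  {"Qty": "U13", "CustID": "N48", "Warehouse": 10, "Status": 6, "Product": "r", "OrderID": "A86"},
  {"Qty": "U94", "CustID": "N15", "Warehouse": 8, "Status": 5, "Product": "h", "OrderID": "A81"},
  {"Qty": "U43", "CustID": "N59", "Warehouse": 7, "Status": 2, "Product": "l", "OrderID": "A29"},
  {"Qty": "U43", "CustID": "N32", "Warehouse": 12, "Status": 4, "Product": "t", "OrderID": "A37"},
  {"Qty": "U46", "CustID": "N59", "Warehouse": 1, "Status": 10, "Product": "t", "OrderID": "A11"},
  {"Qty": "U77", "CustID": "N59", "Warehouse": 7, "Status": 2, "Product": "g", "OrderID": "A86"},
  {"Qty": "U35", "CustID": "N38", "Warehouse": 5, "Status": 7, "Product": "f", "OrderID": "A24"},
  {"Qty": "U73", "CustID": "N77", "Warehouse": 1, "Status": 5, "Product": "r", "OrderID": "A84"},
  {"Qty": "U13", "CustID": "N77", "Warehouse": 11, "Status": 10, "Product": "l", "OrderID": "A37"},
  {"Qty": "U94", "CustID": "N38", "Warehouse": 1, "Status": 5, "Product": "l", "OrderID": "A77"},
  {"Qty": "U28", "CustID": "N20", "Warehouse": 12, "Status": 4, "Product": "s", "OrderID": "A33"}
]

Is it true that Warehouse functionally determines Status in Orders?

No

Warehouse=1: 4 rows → Status takes values {5, 10} — violation
Warehouse=3: 2 rows → Status = 11, 11 ✓
Warehouse=10: 1 row → Status = 6 ✓
Warehouse=8: 1 row → Status = 5 ✓
Warehouse=7: 2 rows → Status = 2, 2 ✓
Warehouse=12: 2 rows → Status = 4, 4 ✓
Warehouse=5: 1 row → Status = 7 ✓
Warehouse=11: 1 row → Status = 10 ✓
Two rows agree on Warehouse but differ on Status, so Warehouse -> Status does not hold.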